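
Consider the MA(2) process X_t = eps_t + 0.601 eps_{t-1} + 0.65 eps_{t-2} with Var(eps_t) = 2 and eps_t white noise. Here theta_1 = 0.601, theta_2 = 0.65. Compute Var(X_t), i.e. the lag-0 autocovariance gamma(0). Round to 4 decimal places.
\gamma(0) = 3.5674

For an MA(q) process X_t = eps_t + sum_i theta_i eps_{t-i} with
Var(eps_t) = sigma^2, the variance is
  gamma(0) = sigma^2 * (1 + sum_i theta_i^2).
  sum_i theta_i^2 = (0.601)^2 + (0.65)^2 = 0.361201 + 0.4225 = 0.783701.
  gamma(0) = 2 * (1 + 0.783701) = 2 * 1.783701 = 3.567402, which rounds to 3.5674.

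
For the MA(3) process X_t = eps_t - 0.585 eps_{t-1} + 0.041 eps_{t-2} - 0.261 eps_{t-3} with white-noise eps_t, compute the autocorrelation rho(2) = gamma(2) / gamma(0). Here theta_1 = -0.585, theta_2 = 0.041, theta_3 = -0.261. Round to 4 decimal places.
\rho(2) = 0.1372

For an MA(q) process with theta_0 = 1, the autocovariance is
  gamma(k) = sigma^2 * sum_{i=0..q-k} theta_i * theta_{i+k},
and rho(k) = gamma(k) / gamma(0). Sigma^2 cancels.
  numerator   = (1)*(0.041) + (-0.585)*(-0.261) = 0.193685.
  denominator = (1)^2 + (-0.585)^2 + (0.041)^2 + (-0.261)^2 = 1.412027.
  rho(2) = 0.193685 / 1.412027 = 0.1372.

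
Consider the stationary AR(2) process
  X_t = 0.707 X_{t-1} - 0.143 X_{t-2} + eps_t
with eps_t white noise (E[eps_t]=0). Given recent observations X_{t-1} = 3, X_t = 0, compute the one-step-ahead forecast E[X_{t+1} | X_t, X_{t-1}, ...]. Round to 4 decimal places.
E[X_{t+1} \mid \mathcal F_t] = -0.4290

For an AR(p) model X_t = c + sum_i phi_i X_{t-i} + eps_t, the
one-step-ahead conditional mean is
  E[X_{t+1} | X_t, ...] = c + sum_i phi_i X_{t+1-i}.
Substitute known values:
  E[X_{t+1} | ...] = (0.707) * (0) + (-0.143) * (3)
                   = -0.4290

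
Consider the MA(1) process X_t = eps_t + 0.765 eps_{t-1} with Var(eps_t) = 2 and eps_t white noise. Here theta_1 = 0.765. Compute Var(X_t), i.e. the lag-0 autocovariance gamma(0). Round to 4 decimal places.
\gamma(0) = 3.1705

For an MA(q) process X_t = eps_t + sum_i theta_i eps_{t-i} with
Var(eps_t) = sigma^2, the variance is
  gamma(0) = sigma^2 * (1 + sum_i theta_i^2).
  sum_i theta_i^2 = (0.765)^2 = 0.585225.
  gamma(0) = 2 * (1 + 0.585225) = 2 * 1.585225 = 3.17045, which rounds to 3.1705.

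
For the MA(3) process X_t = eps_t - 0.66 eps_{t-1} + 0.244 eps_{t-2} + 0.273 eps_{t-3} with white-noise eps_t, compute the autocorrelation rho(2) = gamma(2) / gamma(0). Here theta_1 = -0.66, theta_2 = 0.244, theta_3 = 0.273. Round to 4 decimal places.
\rho(2) = 0.0407

For an MA(q) process with theta_0 = 1, the autocovariance is
  gamma(k) = sigma^2 * sum_{i=0..q-k} theta_i * theta_{i+k},
and rho(k) = gamma(k) / gamma(0). Sigma^2 cancels.
  numerator   = (1)*(0.244) + (-0.66)*(0.273) = 0.06382.
  denominator = (1)^2 + (-0.66)^2 + (0.244)^2 + (0.273)^2 = 1.569665.
  rho(2) = 0.06382 / 1.569665 = 0.0407.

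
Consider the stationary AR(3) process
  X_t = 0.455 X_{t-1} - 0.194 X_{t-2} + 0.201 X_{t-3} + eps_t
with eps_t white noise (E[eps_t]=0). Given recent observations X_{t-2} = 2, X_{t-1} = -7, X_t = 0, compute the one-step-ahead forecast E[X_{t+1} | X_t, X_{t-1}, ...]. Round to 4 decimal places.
E[X_{t+1} \mid \mathcal F_t] = 1.7600

For an AR(p) model X_t = c + sum_i phi_i X_{t-i} + eps_t, the
one-step-ahead conditional mean is
  E[X_{t+1} | X_t, ...] = c + sum_i phi_i X_{t+1-i}.
Substitute known values:
  E[X_{t+1} | ...] = (0.455) * (0) + (-0.194) * (-7) + (0.201) * (2)
                   = 1.7600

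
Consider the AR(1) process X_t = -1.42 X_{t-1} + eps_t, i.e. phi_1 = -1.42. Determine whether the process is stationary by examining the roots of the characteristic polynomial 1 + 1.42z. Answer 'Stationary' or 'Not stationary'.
\text{Not stationary}

The AR(p) characteristic polynomial is P(z) = 1 + 1.42z.
Stationarity requires all roots to lie outside the unit circle, i.e. |z| > 1 for every root.
This is linear in z: 1 + (1.42) z = 0  =>  z = -1/(1.42) = -0.704225,  |z| = 0.704225.
Moduli of all roots: 0.7042.
All moduli strictly greater than 1? No.
Verdict: Not stationary.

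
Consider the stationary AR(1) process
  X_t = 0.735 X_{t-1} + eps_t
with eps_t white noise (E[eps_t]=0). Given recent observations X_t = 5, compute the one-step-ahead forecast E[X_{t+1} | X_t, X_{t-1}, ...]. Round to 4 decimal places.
E[X_{t+1} \mid \mathcal F_t] = 3.6750

For an AR(p) model X_t = c + sum_i phi_i X_{t-i} + eps_t, the
one-step-ahead conditional mean is
  E[X_{t+1} | X_t, ...] = c + sum_i phi_i X_{t+1-i}.
Substitute known values:
  E[X_{t+1} | ...] = (0.735) * (5)
                   = 3.6750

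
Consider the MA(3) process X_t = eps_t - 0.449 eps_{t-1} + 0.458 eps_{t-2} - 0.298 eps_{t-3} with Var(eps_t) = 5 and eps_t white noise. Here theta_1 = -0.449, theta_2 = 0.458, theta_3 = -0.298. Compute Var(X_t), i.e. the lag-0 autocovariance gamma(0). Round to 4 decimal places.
\gamma(0) = 7.5008

For an MA(q) process X_t = eps_t + sum_i theta_i eps_{t-i} with
Var(eps_t) = sigma^2, the variance is
  gamma(0) = sigma^2 * (1 + sum_i theta_i^2).
  sum_i theta_i^2 = (-0.449)^2 + (0.458)^2 + (-0.298)^2 = 0.201601 + 0.209764 + 0.088804 = 0.500169.
  gamma(0) = 5 * (1 + 0.500169) = 5 * 1.500169 = 7.500845, which rounds to 7.5008.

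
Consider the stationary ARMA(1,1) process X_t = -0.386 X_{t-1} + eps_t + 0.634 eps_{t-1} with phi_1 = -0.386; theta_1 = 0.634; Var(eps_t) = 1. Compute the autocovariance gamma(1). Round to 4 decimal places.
\gamma(1) = 0.2201

Multiply the model equation by X_{t-k} and take expectations. With theta_0 = psi_0 = 1 and psi_j the MA(infinity) weights, this gives
  gamma(k) - sum_i phi_i gamma(k-i) = c_k,
  c_k = sigma^2 * sum_{j=k..q} theta_j psi_{j-k}   (c_k = 0 for k > q),
using gamma(-m) = gamma(m).
psi-weights needed (psi_j = theta_j + sum_i phi_i psi_{j-i}):
  psi_1 = theta_1 + phi_1 = 0.634 + (-0.386) = 0.248
Right-hand sides:
  c_0 = sigma^2 (1 + theta_1 psi_1) = 1 * (1 + (0.634)(0.248)) = 1 * 1.157232 = 1.157232
  c_1 = sigma^2 theta_1 = 1 * (0.634) = 0.634
  c_2 = 0
Equations for k = 0 and k = 1 (AR order 1):
  gamma(0) = phi_1 gamma(1) + c_0
  gamma(1) = phi_1 gamma(0) + c_1
Substituting the second into the first: gamma(0) (1 - phi_1^2) = c_0 + phi_1 c_1, so
  gamma(0) = (c_0 + phi_1 c_1) / (1 - phi_1^2) = (1.157232 + (-0.386)(0.634)) / (1 - (-0.386)^2) = 0.912508 / 0.851004 = 1.072272.
  gamma(1) = phi_1 gamma(0) + c_1 = (-0.386)(1.072272) + (0.634) = 0.220103.
Therefore gamma(1) = 0.2201 (to 4 decimal places).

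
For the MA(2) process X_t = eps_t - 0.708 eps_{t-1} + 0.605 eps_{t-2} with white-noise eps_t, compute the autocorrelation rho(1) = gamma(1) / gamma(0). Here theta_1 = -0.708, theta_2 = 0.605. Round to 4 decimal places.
\rho(1) = -0.6086

For an MA(q) process with theta_0 = 1, the autocovariance is
  gamma(k) = sigma^2 * sum_{i=0..q-k} theta_i * theta_{i+k},
and rho(k) = gamma(k) / gamma(0). Sigma^2 cancels.
  numerator   = (1)*(-0.708) + (-0.708)*(0.605) = -1.13634.
  denominator = (1)^2 + (-0.708)^2 + (0.605)^2 = 1.867289.
  rho(1) = -1.13634 / 1.867289 = -0.6086.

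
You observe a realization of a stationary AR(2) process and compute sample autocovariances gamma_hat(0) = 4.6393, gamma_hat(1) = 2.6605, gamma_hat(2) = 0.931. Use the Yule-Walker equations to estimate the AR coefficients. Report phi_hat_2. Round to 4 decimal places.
\hat\phi_{2} = -0.1910

The Yule-Walker equations for an AR(p) process read, in matrix form,
  Gamma_p phi = r_p,   with   (Gamma_p)_{ij} = gamma(|i - j|),
                       (r_p)_i = gamma(i),   i,j = 1..p.
Substitute the sample gammas (Toeplitz matrix and right-hand side of size 2):
  Gamma_p = [[4.6393, 2.6605], [2.6605, 4.6393]]
  r_p     = [2.6605, 0.931]
Written out:
  4.6393 phi_1 + 2.6605 phi_2 = 2.6605
  2.6605 phi_1 + 4.6393 phi_2 = 0.931
Solve by Cramer's rule:
  det = gamma(0)^2 - gamma(1)^2 = (4.6393)^2 - (2.6605)^2 = 21.52310449 - 7.07826025 = 14.44484424
  phi_hat_1 = [gamma(1) gamma(0) - gamma(1) gamma(2)] / det = [(2.6605)(4.6393) - (2.6605)(0.931)] / 14.44484424 = 9.86593215 / 14.44484424 = 0.683
  phi_hat_2 = [gamma(0) gamma(2) - gamma(1)^2] / det = [(4.6393)(0.931) - (2.6605)^2] / 14.44484424 = -2.75907195 / 14.44484424 = -0.191
So phi_hat = [0.6830, -0.1910].
Therefore phi_hat_2 = -0.1910.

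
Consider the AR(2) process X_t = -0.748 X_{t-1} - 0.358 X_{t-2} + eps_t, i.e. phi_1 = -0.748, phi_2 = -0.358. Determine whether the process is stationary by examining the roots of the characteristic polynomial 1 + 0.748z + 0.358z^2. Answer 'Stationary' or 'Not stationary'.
\text{Stationary}

The AR(p) characteristic polynomial is P(z) = 1 + 0.748z + 0.358z^2.
Stationarity requires all roots to lie outside the unit circle, i.e. |z| > 1 for every root.
Set 1 + (0.748) z + (0.358) z^2 = 0, i.e. a z^2 + b z + c = 0 with a = 0.358, b = 0.748, c = 1.
Discriminant D = b^2 - 4ac = (0.748)^2 - 4*(0.358)*1 = 0.559504 - (1.432) = -0.872496.
D < 0, so the roots are the complex-conjugate pair z = (-b +/- i sqrt(-D)) / (2a) = -1.0447 +/- 1.3046i.
For a conjugate pair |z|^2 = z * conj(z) = (product of roots) = c/a = 1/(0.358) = 2.793296, so |z| = sqrt(2.793296) = 1.6713 for both roots.
Moduli of all roots: 1.6713, 1.6713.
All moduli strictly greater than 1? Yes.
Verdict: Stationary.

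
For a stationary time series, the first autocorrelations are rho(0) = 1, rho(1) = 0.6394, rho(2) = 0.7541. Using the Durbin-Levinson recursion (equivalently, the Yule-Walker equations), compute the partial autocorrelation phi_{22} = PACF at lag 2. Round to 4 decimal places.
\phi_{22} = 0.5840

The PACF at lag k is phi_{kk}, the last component of the solution
to the Yule-Walker system G_k phi = r_k where
  (G_k)_{ij} = rho(|i - j|), (r_k)_i = rho(i), i,j = 1..k.
Equivalently, Durbin-Levinson gives phi_{kk} iteratively:
  phi_{11} = rho(1)
  phi_{kk} = [rho(k) - sum_{j=1..k-1} phi_{k-1,j} rho(k-j)]
            / [1 - sum_{j=1..k-1} phi_{k-1,j} rho(j)],
  phi_{k,j} = phi_{k-1,j} - phi_{kk} phi_{k-1,k-j},  j = 1..k-1.
Step k = 1:
  phi_11 = rho(1) = 0.6394.
Step k = 2:
  phi_22 = [rho(2) - phi_11 rho(1)] / [1 - phi_11 rho(1)] = [0.7541 - (0.6394)(0.6394)] / [1 - (0.6394)(0.6394)]
         = 0.34526764 / 0.59116764 = 0.584.
Therefore phi_{22} = 0.5840.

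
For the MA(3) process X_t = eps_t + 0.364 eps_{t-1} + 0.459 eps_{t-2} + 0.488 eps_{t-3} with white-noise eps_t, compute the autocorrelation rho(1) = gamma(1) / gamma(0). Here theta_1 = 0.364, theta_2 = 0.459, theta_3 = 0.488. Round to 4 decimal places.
\rho(1) = 0.4775

For an MA(q) process with theta_0 = 1, the autocovariance is
  gamma(k) = sigma^2 * sum_{i=0..q-k} theta_i * theta_{i+k},
and rho(k) = gamma(k) / gamma(0). Sigma^2 cancels.
  numerator   = (1)*(0.364) + (0.364)*(0.459) + (0.459)*(0.488) = 0.755068.
  denominator = (1)^2 + (0.364)^2 + (0.459)^2 + (0.488)^2 = 1.581321.
  rho(1) = 0.755068 / 1.581321 = 0.4775.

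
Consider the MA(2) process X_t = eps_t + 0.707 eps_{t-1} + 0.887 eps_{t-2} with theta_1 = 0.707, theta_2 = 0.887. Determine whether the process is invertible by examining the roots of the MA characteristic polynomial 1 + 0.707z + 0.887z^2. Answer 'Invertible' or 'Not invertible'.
\text{Invertible}

The MA(q) characteristic polynomial is P(z) = 1 + 0.707z + 0.887z^2.
Invertibility requires all roots to lie outside the unit circle, i.e. |z| > 1 for every root.
Set 1 + (0.707) z + (0.887) z^2 = 0, i.e. a z^2 + b z + c = 0 with a = 0.887, b = 0.707, c = 1.
Discriminant D = b^2 - 4ac = (0.707)^2 - 4*(0.887)*1 = 0.499849 - (3.548) = -3.048151.
D < 0, so the roots are the complex-conjugate pair z = (-b +/- i sqrt(-D)) / (2a) = -0.3985 +/- 0.9842i.
For a conjugate pair |z|^2 = z * conj(z) = (product of roots) = c/a = 1/(0.887) = 1.127396, so |z| = sqrt(1.127396) = 1.0618 for both roots.
Moduli of all roots: 1.0618, 1.0618.
All moduli strictly greater than 1? Yes.
Verdict: Invertible.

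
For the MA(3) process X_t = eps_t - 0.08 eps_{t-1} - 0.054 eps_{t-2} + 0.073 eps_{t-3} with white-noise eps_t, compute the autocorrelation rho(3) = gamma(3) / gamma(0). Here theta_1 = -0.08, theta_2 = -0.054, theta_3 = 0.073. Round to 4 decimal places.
\rho(3) = 0.0719

For an MA(q) process with theta_0 = 1, the autocovariance is
  gamma(k) = sigma^2 * sum_{i=0..q-k} theta_i * theta_{i+k},
and rho(k) = gamma(k) / gamma(0). Sigma^2 cancels.
  numerator   = (1)*(0.073) = 0.073.
  denominator = (1)^2 + (-0.08)^2 + (-0.054)^2 + (0.073)^2 = 1.014645.
  rho(3) = 0.073 / 1.014645 = 0.0719.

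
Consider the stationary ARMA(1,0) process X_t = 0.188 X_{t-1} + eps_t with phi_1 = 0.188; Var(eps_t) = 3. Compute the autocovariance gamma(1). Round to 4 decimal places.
\gamma(1) = 0.5847

Multiply the model equation by X_{t-k} and take expectations. With theta_0 = psi_0 = 1 and psi_j the MA(infinity) weights, this gives
  gamma(k) - sum_i phi_i gamma(k-i) = c_k,
  c_k = sigma^2 * sum_{j=k..q} theta_j psi_{j-k}   (c_k = 0 for k > q),
using gamma(-m) = gamma(m).
Pure AR (q = 0): c_0 = sigma^2 = 3, c_k = 0 for k >= 1.
Equations for k = 0 and k = 1 (AR order 1):
  gamma(0) = phi_1 gamma(1) + c_0
  gamma(1) = phi_1 gamma(0) + c_1
Substituting the second into the first: gamma(0) (1 - phi_1^2) = c_0 + phi_1 c_1, so
  gamma(0) = c_0 / (1 - phi_1^2) = 3 / (1 - (0.188)^2) = 3 / 0.964656 = 3.109917.
  gamma(1) = phi_1 gamma(0) = (0.188)(3.109917) = 0.584664.
Therefore gamma(1) = 0.5847 (to 4 decimal places).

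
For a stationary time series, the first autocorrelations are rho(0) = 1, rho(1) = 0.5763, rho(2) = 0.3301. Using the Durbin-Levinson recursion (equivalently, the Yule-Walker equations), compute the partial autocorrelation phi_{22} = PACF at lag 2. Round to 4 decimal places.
\phi_{22} = -0.0030

The PACF at lag k is phi_{kk}, the last component of the solution
to the Yule-Walker system G_k phi = r_k where
  (G_k)_{ij} = rho(|i - j|), (r_k)_i = rho(i), i,j = 1..k.
Equivalently, Durbin-Levinson gives phi_{kk} iteratively:
  phi_{11} = rho(1)
  phi_{kk} = [rho(k) - sum_{j=1..k-1} phi_{k-1,j} rho(k-j)]
            / [1 - sum_{j=1..k-1} phi_{k-1,j} rho(j)],
  phi_{k,j} = phi_{k-1,j} - phi_{kk} phi_{k-1,k-j},  j = 1..k-1.
Step k = 1:
  phi_11 = rho(1) = 0.5763.
Step k = 2:
  phi_22 = [rho(2) - phi_11 rho(1)] / [1 - phi_11 rho(1)] = [0.3301 - (0.5763)(0.5763)] / [1 - (0.5763)(0.5763)]
         = -0.00202169 / 0.66787831 = -0.003.
Therefore phi_{22} = -0.0030.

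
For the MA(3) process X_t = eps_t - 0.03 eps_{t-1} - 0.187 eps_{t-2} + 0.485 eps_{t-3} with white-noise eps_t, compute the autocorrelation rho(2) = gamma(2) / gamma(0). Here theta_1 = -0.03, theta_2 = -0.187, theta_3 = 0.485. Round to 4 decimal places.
\rho(2) = -0.1586

For an MA(q) process with theta_0 = 1, the autocovariance is
  gamma(k) = sigma^2 * sum_{i=0..q-k} theta_i * theta_{i+k},
and rho(k) = gamma(k) / gamma(0). Sigma^2 cancels.
  numerator   = (1)*(-0.187) + (-0.03)*(0.485) = -0.20155.
  denominator = (1)^2 + (-0.03)^2 + (-0.187)^2 + (0.485)^2 = 1.271094.
  rho(2) = -0.20155 / 1.271094 = -0.1586.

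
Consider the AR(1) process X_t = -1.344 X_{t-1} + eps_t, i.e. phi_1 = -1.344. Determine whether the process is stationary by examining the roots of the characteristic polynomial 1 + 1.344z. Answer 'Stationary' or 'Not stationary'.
\text{Not stationary}

The AR(p) characteristic polynomial is P(z) = 1 + 1.344z.
Stationarity requires all roots to lie outside the unit circle, i.e. |z| > 1 for every root.
This is linear in z: 1 + (1.344) z = 0  =>  z = -1/(1.344) = -0.744048,  |z| = 0.744048.
Moduli of all roots: 0.7440.
All moduli strictly greater than 1? No.
Verdict: Not stationary.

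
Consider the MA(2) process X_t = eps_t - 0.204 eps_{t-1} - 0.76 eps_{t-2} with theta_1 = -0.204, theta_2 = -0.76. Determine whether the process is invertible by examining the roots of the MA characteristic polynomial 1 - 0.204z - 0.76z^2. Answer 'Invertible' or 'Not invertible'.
\text{Invertible}

The MA(q) characteristic polynomial is P(z) = 1 - 0.204z - 0.76z^2.
Invertibility requires all roots to lie outside the unit circle, i.e. |z| > 1 for every root.
Set 1 + (-0.204) z + (-0.76) z^2 = 0, i.e. a z^2 + b z + c = 0 with a = -0.76, b = -0.204, c = 1.
Discriminant D = b^2 - 4ac = (-0.204)^2 - 4*(-0.76)*1 = 0.041616 - (-3.04) = 3.081616.
D >= 0, so the roots are real: z = (-b +/- sqrt(D)) / (2a) = (0.204 +/- 1.755453) / (-1.52).
  z_1 = (0.204 + 1.755453) / (-1.52) = -1.2891,   |z_1| = 1.2891.
  z_2 = (0.204 - 1.755453) / (-1.52) = 1.0207,   |z_2| = 1.0207.
Moduli of all roots: 1.2891, 1.0207.
All moduli strictly greater than 1? Yes.
Verdict: Invertible.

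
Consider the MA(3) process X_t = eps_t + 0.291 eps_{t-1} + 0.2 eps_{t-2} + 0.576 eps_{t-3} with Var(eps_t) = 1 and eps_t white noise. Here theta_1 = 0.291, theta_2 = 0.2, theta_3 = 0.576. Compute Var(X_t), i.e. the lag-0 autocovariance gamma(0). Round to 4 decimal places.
\gamma(0) = 1.4565

For an MA(q) process X_t = eps_t + sum_i theta_i eps_{t-i} with
Var(eps_t) = sigma^2, the variance is
  gamma(0) = sigma^2 * (1 + sum_i theta_i^2).
  sum_i theta_i^2 = (0.291)^2 + (0.2)^2 + (0.576)^2 = 0.084681 + 0.04 + 0.331776 = 0.456457.
  gamma(0) = 1 * (1 + 0.456457) = 1 * 1.456457 = 1.456457, which rounds to 1.4565.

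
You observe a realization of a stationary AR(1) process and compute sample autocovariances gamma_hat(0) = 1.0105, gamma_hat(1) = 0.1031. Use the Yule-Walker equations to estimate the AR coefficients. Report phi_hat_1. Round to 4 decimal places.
\hat\phi_{1} = 0.1020

The Yule-Walker equations for an AR(p) process read, in matrix form,
  Gamma_p phi = r_p,   with   (Gamma_p)_{ij} = gamma(|i - j|),
                       (r_p)_i = gamma(i),   i,j = 1..p.
Substitute the sample gammas (Toeplitz matrix and right-hand side of size 1):
  Gamma_p = [[1.0105]]
  r_p     = [0.1031]
With p = 1 this is the single equation gamma(0) phi_1 = gamma(1):
  phi_hat_1 = gamma(1) / gamma(0) = 0.1031 / 1.0105 = 0.1020.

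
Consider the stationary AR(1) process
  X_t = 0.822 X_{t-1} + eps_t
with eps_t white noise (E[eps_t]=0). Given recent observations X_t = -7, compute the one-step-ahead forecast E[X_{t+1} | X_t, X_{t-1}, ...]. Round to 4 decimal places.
E[X_{t+1} \mid \mathcal F_t] = -5.7540

For an AR(p) model X_t = c + sum_i phi_i X_{t-i} + eps_t, the
one-step-ahead conditional mean is
  E[X_{t+1} | X_t, ...] = c + sum_i phi_i X_{t+1-i}.
Substitute known values:
  E[X_{t+1} | ...] = (0.822) * (-7)
                   = -5.7540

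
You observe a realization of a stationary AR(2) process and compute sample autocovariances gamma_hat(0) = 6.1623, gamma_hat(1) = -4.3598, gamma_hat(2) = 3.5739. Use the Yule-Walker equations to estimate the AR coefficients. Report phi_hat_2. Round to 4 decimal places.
\hat\phi_{2} = 0.1590

The Yule-Walker equations for an AR(p) process read, in matrix form,
  Gamma_p phi = r_p,   with   (Gamma_p)_{ij} = gamma(|i - j|),
                       (r_p)_i = gamma(i),   i,j = 1..p.
Substitute the sample gammas (Toeplitz matrix and right-hand side of size 2):
  Gamma_p = [[6.1623, -4.3598], [-4.3598, 6.1623]]
  r_p     = [-4.3598, 3.5739]
Written out:
  6.1623 phi_1 - 4.3598 phi_2 = -4.3598
  -4.3598 phi_1 + 6.1623 phi_2 = 3.5739
Solve by Cramer's rule:
  det = gamma(0)^2 - gamma(1)^2 = (6.1623)^2 - (-4.3598)^2 = 37.97394129 - 19.00785604 = 18.96608525
  phi_hat_1 = [gamma(1) gamma(0) - gamma(1) gamma(2)] / det = [(-4.3598)(6.1623) - (-4.3598)(3.5739)] / 18.96608525 = -11.28490632 / 18.96608525 = -0.595
  phi_hat_2 = [gamma(0) gamma(2) - gamma(1)^2] / det = [(6.1623)(3.5739) - (-4.3598)^2] / 18.96608525 = 3.01558793 / 18.96608525 = 0.159
So phi_hat = [-0.5950, 0.1590].
Therefore phi_hat_2 = 0.1590.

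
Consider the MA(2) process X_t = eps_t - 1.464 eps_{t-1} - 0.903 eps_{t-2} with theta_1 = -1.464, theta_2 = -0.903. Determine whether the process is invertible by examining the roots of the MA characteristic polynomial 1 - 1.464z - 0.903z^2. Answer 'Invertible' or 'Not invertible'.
\text{Not invertible}

The MA(q) characteristic polynomial is P(z) = 1 - 1.464z - 0.903z^2.
Invertibility requires all roots to lie outside the unit circle, i.e. |z| > 1 for every root.
Set 1 + (-1.464) z + (-0.903) z^2 = 0, i.e. a z^2 + b z + c = 0 with a = -0.903, b = -1.464, c = 1.
Discriminant D = b^2 - 4ac = (-1.464)^2 - 4*(-0.903)*1 = 2.143296 - (-3.612) = 5.755296.
D >= 0, so the roots are real: z = (-b +/- sqrt(D)) / (2a) = (1.464 +/- 2.39902) / (-1.806).
  z_1 = (1.464 + 2.39902) / (-1.806) = -2.139,   |z_1| = 2.139.
  z_2 = (1.464 - 2.39902) / (-1.806) = 0.5177,   |z_2| = 0.5177.
Moduli of all roots: 2.1390, 0.5177.
All moduli strictly greater than 1? No.
Verdict: Not invertible.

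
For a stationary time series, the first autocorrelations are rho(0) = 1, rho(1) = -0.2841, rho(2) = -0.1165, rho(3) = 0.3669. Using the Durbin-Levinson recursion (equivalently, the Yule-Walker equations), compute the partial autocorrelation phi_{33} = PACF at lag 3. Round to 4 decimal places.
\phi_{33} = 0.3030

The PACF at lag k is phi_{kk}, the last component of the solution
to the Yule-Walker system G_k phi = r_k where
  (G_k)_{ij} = rho(|i - j|), (r_k)_i = rho(i), i,j = 1..k.
Equivalently, Durbin-Levinson gives phi_{kk} iteratively:
  phi_{11} = rho(1)
  phi_{kk} = [rho(k) - sum_{j=1..k-1} phi_{k-1,j} rho(k-j)]
            / [1 - sum_{j=1..k-1} phi_{k-1,j} rho(j)],
  phi_{k,j} = phi_{k-1,j} - phi_{kk} phi_{k-1,k-j},  j = 1..k-1.
Step k = 1:
  phi_11 = rho(1) = -0.2841.
Step k = 2:
  phi_22 = [rho(2) - phi_11 rho(1)] / [1 - phi_11 rho(1)] = [-0.1165 - (-0.2841)(-0.2841)] / [1 - (-0.2841)(-0.2841)]
         = -0.19721281 / 0.91928719 = -0.214528.
  Update: phi_21 = phi_11 - phi_22 phi_11 = -0.2841 - (-0.214528)(-0.2841) = -0.345047.
Step k = 3:
  phi_33 = [rho(3) - phi_21 rho(2) - phi_22 rho(1)] / [1 - phi_21 rho(1) - phi_22 rho(2)]
    numerator   = 0.3669 - (-0.345047)(-0.1165) - (-0.214528)(-0.2841) = 0.26575458
    denominator = 1 - (-0.345047)(-0.2841) - (-0.214528)(-0.1165) = 0.87697953
  phi_33 = 0.26575458 / 0.87697953 = 0.303.
Therefore phi_{33} = 0.3030.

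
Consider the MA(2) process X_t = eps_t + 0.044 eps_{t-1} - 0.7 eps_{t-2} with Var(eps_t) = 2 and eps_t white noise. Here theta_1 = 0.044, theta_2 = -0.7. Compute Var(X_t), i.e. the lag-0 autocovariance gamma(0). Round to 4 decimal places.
\gamma(0) = 2.9839

For an MA(q) process X_t = eps_t + sum_i theta_i eps_{t-i} with
Var(eps_t) = sigma^2, the variance is
  gamma(0) = sigma^2 * (1 + sum_i theta_i^2).
  sum_i theta_i^2 = (0.044)^2 + (-0.7)^2 = 0.001936 + 0.49 = 0.491936.
  gamma(0) = 2 * (1 + 0.491936) = 2 * 1.491936 = 2.983872, which rounds to 2.9839.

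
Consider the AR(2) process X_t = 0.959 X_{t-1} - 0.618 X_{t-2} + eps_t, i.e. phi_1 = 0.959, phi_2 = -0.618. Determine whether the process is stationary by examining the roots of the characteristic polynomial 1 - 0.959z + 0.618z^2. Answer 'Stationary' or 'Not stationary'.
\text{Stationary}

The AR(p) characteristic polynomial is P(z) = 1 - 0.959z + 0.618z^2.
Stationarity requires all roots to lie outside the unit circle, i.e. |z| > 1 for every root.
Set 1 + (-0.959) z + (0.618) z^2 = 0, i.e. a z^2 + b z + c = 0 with a = 0.618, b = -0.959, c = 1.
Discriminant D = b^2 - 4ac = (-0.959)^2 - 4*(0.618)*1 = 0.919681 - (2.472) = -1.552319.
D < 0, so the roots are the complex-conjugate pair z = (-b +/- i sqrt(-D)) / (2a) = 0.7759 +/- 1.008i.
For a conjugate pair |z|^2 = z * conj(z) = (product of roots) = c/a = 1/(0.618) = 1.618123, so |z| = sqrt(1.618123) = 1.2721 for both roots.
Moduli of all roots: 1.2721, 1.2721.
All moduli strictly greater than 1? Yes.
Verdict: Stationary.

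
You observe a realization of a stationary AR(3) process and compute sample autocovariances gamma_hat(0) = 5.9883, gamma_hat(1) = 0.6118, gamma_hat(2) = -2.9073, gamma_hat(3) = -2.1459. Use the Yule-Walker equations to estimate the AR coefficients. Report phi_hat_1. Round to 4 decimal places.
\hat\phi_{1} = -0.0040

The Yule-Walker equations for an AR(p) process read, in matrix form,
  Gamma_p phi = r_p,   with   (Gamma_p)_{ij} = gamma(|i - j|),
                       (r_p)_i = gamma(i),   i,j = 1..p.
Substitute the sample gammas (Toeplitz matrix and right-hand side of size 3):
  Gamma_p = [[5.9883, 0.6118, -2.9073], [0.6118, 5.9883, 0.6118], [-2.9073, 0.6118, 5.9883]]
  r_p     = [0.6118, -2.9073, -2.1459]
Written out (R1..R3):
  (R1) 5.9883 phi_1 + 0.6118 phi_2 - 2.9073 phi_3 = 0.6118
  (R2) 0.6118 phi_1 + 5.9883 phi_2 + 0.6118 phi_3 = -2.9073
  (R3) -2.9073 phi_1 + 0.6118 phi_2 + 5.9883 phi_3 = -2.1459
Gaussian elimination:
  R2 <- R2 - (0.6118/5.9883) R1 = R2 - (0.102166) R1:  5.925795 phi_2 + 0.908827 phi_3 = -2.969805
  R3 <- R3 - (-2.9073/5.9883) R1 = R3 - (-0.485497) R1:  0.908827 phi_2 + 4.576815 phi_3 = -1.848873
  R3 <- R3 - (0.908827/5.925795) R2 = R3 - (0.153368) R2:  4.43743 phi_3 = -1.3934
Back-substitution:
  phi_hat_3 = -1.3934 / 4.43743 = -0.314011
  phi_hat_2 = (-2.969805 - (0.908827)(-0.314011)) / 5.925795 = -0.453007
  phi_hat_1 = (0.6118 - (0.6118)(-0.453007) - (-2.9073)(-0.314011)) / 5.9883 = -0.004003
So phi_hat = [-0.0040, -0.4530, -0.3140].
Therefore phi_hat_1 = -0.0040.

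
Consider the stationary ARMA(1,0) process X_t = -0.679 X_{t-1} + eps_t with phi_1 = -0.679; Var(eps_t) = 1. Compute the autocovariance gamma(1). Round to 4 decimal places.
\gamma(1) = -1.2598

Multiply the model equation by X_{t-k} and take expectations. With theta_0 = psi_0 = 1 and psi_j the MA(infinity) weights, this gives
  gamma(k) - sum_i phi_i gamma(k-i) = c_k,
  c_k = sigma^2 * sum_{j=k..q} theta_j psi_{j-k}   (c_k = 0 for k > q),
using gamma(-m) = gamma(m).
Pure AR (q = 0): c_0 = sigma^2 = 1, c_k = 0 for k >= 1.
Equations for k = 0 and k = 1 (AR order 1):
  gamma(0) = phi_1 gamma(1) + c_0
  gamma(1) = phi_1 gamma(0) + c_1
Substituting the second into the first: gamma(0) (1 - phi_1^2) = c_0 + phi_1 c_1, so
  gamma(0) = c_0 / (1 - phi_1^2) = 1 / (1 - (-0.679)^2) = 1 / 0.538959 = 1.855429.
  gamma(1) = phi_1 gamma(0) = (-0.679)(1.855429) = -1.259836.
Therefore gamma(1) = -1.2598 (to 4 decimal places).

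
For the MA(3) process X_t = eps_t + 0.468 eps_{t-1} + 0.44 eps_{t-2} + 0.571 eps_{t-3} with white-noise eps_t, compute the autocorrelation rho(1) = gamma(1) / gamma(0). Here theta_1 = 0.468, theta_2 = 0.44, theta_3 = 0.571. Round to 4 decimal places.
\rho(1) = 0.5321

For an MA(q) process with theta_0 = 1, the autocovariance is
  gamma(k) = sigma^2 * sum_{i=0..q-k} theta_i * theta_{i+k},
and rho(k) = gamma(k) / gamma(0). Sigma^2 cancels.
  numerator   = (1)*(0.468) + (0.468)*(0.44) + (0.44)*(0.571) = 0.92516.
  denominator = (1)^2 + (0.468)^2 + (0.44)^2 + (0.571)^2 = 1.738665.
  rho(1) = 0.92516 / 1.738665 = 0.5321.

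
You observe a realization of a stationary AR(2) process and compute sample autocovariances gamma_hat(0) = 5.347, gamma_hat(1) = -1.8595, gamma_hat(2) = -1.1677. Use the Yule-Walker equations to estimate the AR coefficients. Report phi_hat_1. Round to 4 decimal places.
\hat\phi_{1} = -0.4820

The Yule-Walker equations for an AR(p) process read, in matrix form,
  Gamma_p phi = r_p,   with   (Gamma_p)_{ij} = gamma(|i - j|),
                       (r_p)_i = gamma(i),   i,j = 1..p.
Substitute the sample gammas (Toeplitz matrix and right-hand side of size 2):
  Gamma_p = [[5.347, -1.8595], [-1.8595, 5.347]]
  r_p     = [-1.8595, -1.1677]
Written out:
  5.347 phi_1 - 1.8595 phi_2 = -1.8595
  -1.8595 phi_1 + 5.347 phi_2 = -1.1677
Solve by Cramer's rule:
  det = gamma(0)^2 - gamma(1)^2 = (5.347)^2 - (-1.8595)^2 = 28.590409 - 3.45774025 = 25.13266875
  phi_hat_1 = [gamma(1) gamma(0) - gamma(1) gamma(2)] / det = [(-1.8595)(5.347) - (-1.8595)(-1.1677)] / 25.13266875 = -12.11408465 / 25.13266875 = -0.482
  phi_hat_2 = [gamma(0) gamma(2) - gamma(1)^2] / det = [(5.347)(-1.1677) - (-1.8595)^2] / 25.13266875 = -9.70143215 / 25.13266875 = -0.386
So phi_hat = [-0.4820, -0.3860].
Therefore phi_hat_1 = -0.4820.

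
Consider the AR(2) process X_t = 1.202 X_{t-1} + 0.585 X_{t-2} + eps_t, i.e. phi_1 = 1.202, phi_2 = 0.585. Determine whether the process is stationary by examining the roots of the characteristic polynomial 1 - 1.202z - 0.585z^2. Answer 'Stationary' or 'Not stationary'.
\text{Not stationary}

The AR(p) characteristic polynomial is P(z) = 1 - 1.202z - 0.585z^2.
Stationarity requires all roots to lie outside the unit circle, i.e. |z| > 1 for every root.
Set 1 + (-1.202) z + (-0.585) z^2 = 0, i.e. a z^2 + b z + c = 0 with a = -0.585, b = -1.202, c = 1.
Discriminant D = b^2 - 4ac = (-1.202)^2 - 4*(-0.585)*1 = 1.444804 - (-2.34) = 3.784804.
D >= 0, so the roots are real: z = (-b +/- sqrt(D)) / (2a) = (1.202 +/- 1.945457) / (-1.17).
  z_1 = (1.202 + 1.945457) / (-1.17) = -2.6901,   |z_1| = 2.6901.
  z_2 = (1.202 - 1.945457) / (-1.17) = 0.6354,   |z_2| = 0.6354.
Moduli of all roots: 2.6901, 0.6354.
All moduli strictly greater than 1? No.
Verdict: Not stationary.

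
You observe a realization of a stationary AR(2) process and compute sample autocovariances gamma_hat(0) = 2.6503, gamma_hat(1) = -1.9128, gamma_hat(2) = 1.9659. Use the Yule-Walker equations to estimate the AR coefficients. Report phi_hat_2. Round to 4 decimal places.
\hat\phi_{2} = 0.4610

The Yule-Walker equations for an AR(p) process read, in matrix form,
  Gamma_p phi = r_p,   with   (Gamma_p)_{ij} = gamma(|i - j|),
                       (r_p)_i = gamma(i),   i,j = 1..p.
Substitute the sample gammas (Toeplitz matrix and right-hand side of size 2):
  Gamma_p = [[2.6503, -1.9128], [-1.9128, 2.6503]]
  r_p     = [-1.9128, 1.9659]
Written out:
  2.6503 phi_1 - 1.9128 phi_2 = -1.9128
  -1.9128 phi_1 + 2.6503 phi_2 = 1.9659
Solve by Cramer's rule:
  det = gamma(0)^2 - gamma(1)^2 = (2.6503)^2 - (-1.9128)^2 = 7.02409009 - 3.65880384 = 3.36528625
  phi_hat_1 = [gamma(1) gamma(0) - gamma(1) gamma(2)] / det = [(-1.9128)(2.6503) - (-1.9128)(1.9659)] / 3.36528625 = -1.30912032 / 3.36528625 = -0.389
  phi_hat_2 = [gamma(0) gamma(2) - gamma(1)^2] / det = [(2.6503)(1.9659) - (-1.9128)^2] / 3.36528625 = 1.55142093 / 3.36528625 = 0.461
So phi_hat = [-0.3890, 0.4610].
Therefore phi_hat_2 = 0.4610.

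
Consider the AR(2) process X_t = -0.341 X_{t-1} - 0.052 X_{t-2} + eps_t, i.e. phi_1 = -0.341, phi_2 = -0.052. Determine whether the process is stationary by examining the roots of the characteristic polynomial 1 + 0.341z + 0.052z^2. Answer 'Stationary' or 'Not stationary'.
\text{Stationary}

The AR(p) characteristic polynomial is P(z) = 1 + 0.341z + 0.052z^2.
Stationarity requires all roots to lie outside the unit circle, i.e. |z| > 1 for every root.
Set 1 + (0.341) z + (0.052) z^2 = 0, i.e. a z^2 + b z + c = 0 with a = 0.052, b = 0.341, c = 1.
Discriminant D = b^2 - 4ac = (0.341)^2 - 4*(0.052)*1 = 0.116281 - (0.208) = -0.091719.
D < 0, so the roots are the complex-conjugate pair z = (-b +/- i sqrt(-D)) / (2a) = -3.2788 +/- 2.912i.
For a conjugate pair |z|^2 = z * conj(z) = (product of roots) = c/a = 1/(0.052) = 19.230769, so |z| = sqrt(19.230769) = 4.3853 for both roots.
Moduli of all roots: 4.3853, 4.3853.
All moduli strictly greater than 1? Yes.
Verdict: Stationary.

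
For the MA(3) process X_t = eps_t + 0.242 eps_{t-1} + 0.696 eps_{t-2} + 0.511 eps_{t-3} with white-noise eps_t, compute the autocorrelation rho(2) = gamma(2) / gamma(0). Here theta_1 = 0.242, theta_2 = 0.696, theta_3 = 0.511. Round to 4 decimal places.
\rho(2) = 0.4543

For an MA(q) process with theta_0 = 1, the autocovariance is
  gamma(k) = sigma^2 * sum_{i=0..q-k} theta_i * theta_{i+k},
and rho(k) = gamma(k) / gamma(0). Sigma^2 cancels.
  numerator   = (1)*(0.696) + (0.242)*(0.511) = 0.819662.
  denominator = (1)^2 + (0.242)^2 + (0.696)^2 + (0.511)^2 = 1.804101.
  rho(2) = 0.819662 / 1.804101 = 0.4543.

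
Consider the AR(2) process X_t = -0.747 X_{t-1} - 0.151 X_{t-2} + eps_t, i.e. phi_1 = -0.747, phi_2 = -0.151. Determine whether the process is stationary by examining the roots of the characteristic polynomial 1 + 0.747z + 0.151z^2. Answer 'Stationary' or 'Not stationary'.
\text{Stationary}

The AR(p) characteristic polynomial is P(z) = 1 + 0.747z + 0.151z^2.
Stationarity requires all roots to lie outside the unit circle, i.e. |z| > 1 for every root.
Set 1 + (0.747) z + (0.151) z^2 = 0, i.e. a z^2 + b z + c = 0 with a = 0.151, b = 0.747, c = 1.
Discriminant D = b^2 - 4ac = (0.747)^2 - 4*(0.151)*1 = 0.558009 - (0.604) = -0.045991.
D < 0, so the roots are the complex-conjugate pair z = (-b +/- i sqrt(-D)) / (2a) = -2.4735 +/- 0.7101i.
For a conjugate pair |z|^2 = z * conj(z) = (product of roots) = c/a = 1/(0.151) = 6.622517, so |z| = sqrt(6.622517) = 2.5734 for both roots.
Moduli of all roots: 2.5734, 2.5734.
All moduli strictly greater than 1? Yes.
Verdict: Stationary.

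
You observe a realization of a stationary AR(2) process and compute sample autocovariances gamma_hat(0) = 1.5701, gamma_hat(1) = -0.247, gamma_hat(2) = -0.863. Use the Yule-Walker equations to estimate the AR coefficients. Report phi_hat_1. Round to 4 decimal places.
\hat\phi_{1} = -0.2500

The Yule-Walker equations for an AR(p) process read, in matrix form,
  Gamma_p phi = r_p,   with   (Gamma_p)_{ij} = gamma(|i - j|),
                       (r_p)_i = gamma(i),   i,j = 1..p.
Substitute the sample gammas (Toeplitz matrix and right-hand side of size 2):
  Gamma_p = [[1.5701, -0.247], [-0.247, 1.5701]]
  r_p     = [-0.247, -0.863]
Written out:
  1.5701 phi_1 - 0.247 phi_2 = -0.247
  -0.247 phi_1 + 1.5701 phi_2 = -0.863
Solve by Cramer's rule:
  det = gamma(0)^2 - gamma(1)^2 = (1.5701)^2 - (-0.247)^2 = 2.46521401 - 0.061009 = 2.40420501
  phi_hat_1 = [gamma(1) gamma(0) - gamma(1) gamma(2)] / det = [(-0.247)(1.5701) - (-0.247)(-0.863)] / 2.40420501 = -0.6009757 / 2.40420501 = -0.25
  phi_hat_2 = [gamma(0) gamma(2) - gamma(1)^2] / det = [(1.5701)(-0.863) - (-0.247)^2] / 2.40420501 = -1.4160053 / 2.40420501 = -0.589
So phi_hat = [-0.2500, -0.5890].
Therefore phi_hat_1 = -0.2500.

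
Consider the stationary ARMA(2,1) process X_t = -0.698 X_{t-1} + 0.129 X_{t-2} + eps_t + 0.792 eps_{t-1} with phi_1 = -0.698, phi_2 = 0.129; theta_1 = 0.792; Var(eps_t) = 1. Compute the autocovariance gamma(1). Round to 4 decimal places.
\gamma(1) = 0.0942

Multiply the model equation by X_{t-k} and take expectations. With theta_0 = psi_0 = 1 and psi_j the MA(infinity) weights, this gives
  gamma(k) - sum_i phi_i gamma(k-i) = c_k,
  c_k = sigma^2 * sum_{j=k..q} theta_j psi_{j-k}   (c_k = 0 for k > q),
using gamma(-m) = gamma(m).
psi-weights needed (psi_j = theta_j + sum_i phi_i psi_{j-i}):
  psi_1 = theta_1 + phi_1 = 0.792 + (-0.698) = 0.094
Right-hand sides:
  c_0 = sigma^2 (1 + theta_1 psi_1) = 1 * (1 + (0.792)(0.094)) = 1 * 1.074448 = 1.074448
  c_1 = sigma^2 theta_1 = 1 * (0.792) = 0.792
  c_2 = 0
Equations for k = 0, 1, 2 (AR order 2, c_2 = 0):
  (E0) gamma(0) = phi_1 gamma(1) + phi_2 gamma(2) + c_0
  (E1) gamma(1) = phi_1 gamma(0) + phi_2 gamma(1) + c_1
  (E2) gamma(2) = phi_1 gamma(1) + phi_2 gamma(0)
From (E1): gamma(1) = A gamma(0) + B with
  A = phi_1 / (1 - phi_2) = -0.698 / 0.871 = -0.801378,   B = c_1 / (1 - phi_2) = 0.792 / 0.871 = 0.9093.
Insert (E2) into (E0): gamma(0) (1 - phi_2^2) = phi_1 (1 + phi_2) gamma(1) + c_0.
  phi_1 (1 + phi_2) = (-0.698)(1.129) = -0.788042,   1 - phi_2^2 = 0.983359.
Replace gamma(1) by A gamma(0) + B and collect gamma(0):
  gamma(0) [0.983359 - (-0.788042)(-0.801378)] = (-0.788042)(0.9093) + 1.074448
  gamma(0) * 0.35184 = 0.357882
  gamma(0) = 0.357882 / 0.35184 = 1.017173.
  gamma(1) = A gamma(0) + B = (-0.801378)(1.017173) + (0.9093) = 0.09416.
Therefore gamma(1) = 0.0942 (to 4 decimal places).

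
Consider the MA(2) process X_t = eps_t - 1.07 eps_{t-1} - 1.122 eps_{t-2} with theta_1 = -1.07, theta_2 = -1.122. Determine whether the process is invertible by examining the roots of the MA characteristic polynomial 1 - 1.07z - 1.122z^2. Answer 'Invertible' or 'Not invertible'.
\text{Not invertible}

The MA(q) characteristic polynomial is P(z) = 1 - 1.07z - 1.122z^2.
Invertibility requires all roots to lie outside the unit circle, i.e. |z| > 1 for every root.
Set 1 + (-1.07) z + (-1.122) z^2 = 0, i.e. a z^2 + b z + c = 0 with a = -1.122, b = -1.07, c = 1.
Discriminant D = b^2 - 4ac = (-1.07)^2 - 4*(-1.122)*1 = 1.1449 - (-4.488) = 5.6329.
D >= 0, so the roots are real: z = (-b +/- sqrt(D)) / (2a) = (1.07 +/- 2.373373) / (-2.244).
  z_1 = (1.07 + 2.373373) / (-2.244) = -1.5345,   |z_1| = 1.5345.
  z_2 = (1.07 - 2.373373) / (-2.244) = 0.5808,   |z_2| = 0.5808.
Moduli of all roots: 1.5345, 0.5808.
All moduli strictly greater than 1? No.
Verdict: Not invertible.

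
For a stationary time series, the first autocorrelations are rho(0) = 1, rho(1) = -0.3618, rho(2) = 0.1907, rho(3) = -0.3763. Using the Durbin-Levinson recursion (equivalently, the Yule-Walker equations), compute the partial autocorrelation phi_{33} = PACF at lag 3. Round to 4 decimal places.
\phi_{33} = -0.3320

The PACF at lag k is phi_{kk}, the last component of the solution
to the Yule-Walker system G_k phi = r_k where
  (G_k)_{ij} = rho(|i - j|), (r_k)_i = rho(i), i,j = 1..k.
Equivalently, Durbin-Levinson gives phi_{kk} iteratively:
  phi_{11} = rho(1)
  phi_{kk} = [rho(k) - sum_{j=1..k-1} phi_{k-1,j} rho(k-j)]
            / [1 - sum_{j=1..k-1} phi_{k-1,j} rho(j)],
  phi_{k,j} = phi_{k-1,j} - phi_{kk} phi_{k-1,k-j},  j = 1..k-1.
Step k = 1:
  phi_11 = rho(1) = -0.3618.
Step k = 2:
  phi_22 = [rho(2) - phi_11 rho(1)] / [1 - phi_11 rho(1)] = [0.1907 - (-0.3618)(-0.3618)] / [1 - (-0.3618)(-0.3618)]
         = 0.05980076 / 0.86910076 = 0.068808.
  Update: phi_21 = phi_11 - phi_22 phi_11 = -0.3618 - (0.068808)(-0.3618) = -0.336905.
Step k = 3:
  phi_33 = [rho(3) - phi_21 rho(2) - phi_22 rho(1)] / [1 - phi_21 rho(1) - phi_22 rho(2)]
    numerator   = -0.3763 - (-0.336905)(0.1907) - (0.068808)(-0.3618) = -0.28715754
    denominator = 1 - (-0.336905)(-0.3618) - (0.068808)(0.1907) = 0.86498601
  phi_33 = -0.28715754 / 0.86498601 = -0.332.
Therefore phi_{33} = -0.3320.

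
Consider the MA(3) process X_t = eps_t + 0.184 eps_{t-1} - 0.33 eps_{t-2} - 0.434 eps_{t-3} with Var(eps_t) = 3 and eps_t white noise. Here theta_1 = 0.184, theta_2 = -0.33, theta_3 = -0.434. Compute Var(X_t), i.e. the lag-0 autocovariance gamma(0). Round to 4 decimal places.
\gamma(0) = 3.9933

For an MA(q) process X_t = eps_t + sum_i theta_i eps_{t-i} with
Var(eps_t) = sigma^2, the variance is
  gamma(0) = sigma^2 * (1 + sum_i theta_i^2).
  sum_i theta_i^2 = (0.184)^2 + (-0.33)^2 + (-0.434)^2 = 0.033856 + 0.1089 + 0.188356 = 0.331112.
  gamma(0) = 3 * (1 + 0.331112) = 3 * 1.331112 = 3.993336, which rounds to 3.9933.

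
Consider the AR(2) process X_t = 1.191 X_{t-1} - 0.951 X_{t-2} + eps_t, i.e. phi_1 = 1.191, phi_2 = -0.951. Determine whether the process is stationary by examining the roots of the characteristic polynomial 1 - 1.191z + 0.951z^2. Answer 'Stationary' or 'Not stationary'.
\text{Stationary}

The AR(p) characteristic polynomial is P(z) = 1 - 1.191z + 0.951z^2.
Stationarity requires all roots to lie outside the unit circle, i.e. |z| > 1 for every root.
Set 1 + (-1.191) z + (0.951) z^2 = 0, i.e. a z^2 + b z + c = 0 with a = 0.951, b = -1.191, c = 1.
Discriminant D = b^2 - 4ac = (-1.191)^2 - 4*(0.951)*1 = 1.418481 - (3.804) = -2.385519.
D < 0, so the roots are the complex-conjugate pair z = (-b +/- i sqrt(-D)) / (2a) = 0.6262 +/- 0.812i.
For a conjugate pair |z|^2 = z * conj(z) = (product of roots) = c/a = 1/(0.951) = 1.051525, so |z| = sqrt(1.051525) = 1.0254 for both roots.
Moduli of all roots: 1.0254, 1.0254.
All moduli strictly greater than 1? Yes.
Verdict: Stationary.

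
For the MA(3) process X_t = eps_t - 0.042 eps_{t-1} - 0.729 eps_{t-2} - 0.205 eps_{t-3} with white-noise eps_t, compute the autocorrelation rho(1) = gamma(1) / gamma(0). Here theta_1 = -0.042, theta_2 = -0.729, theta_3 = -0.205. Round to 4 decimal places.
\rho(1) = 0.0876

For an MA(q) process with theta_0 = 1, the autocovariance is
  gamma(k) = sigma^2 * sum_{i=0..q-k} theta_i * theta_{i+k},
and rho(k) = gamma(k) / gamma(0). Sigma^2 cancels.
  numerator   = (1)*(-0.042) + (-0.042)*(-0.729) + (-0.729)*(-0.205) = 0.138063.
  denominator = (1)^2 + (-0.042)^2 + (-0.729)^2 + (-0.205)^2 = 1.57523.
  rho(1) = 0.138063 / 1.57523 = 0.0876.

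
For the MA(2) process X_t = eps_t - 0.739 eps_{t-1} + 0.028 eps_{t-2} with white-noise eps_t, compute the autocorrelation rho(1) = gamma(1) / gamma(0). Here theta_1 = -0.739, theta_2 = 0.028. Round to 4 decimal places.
\rho(1) = -0.4911

For an MA(q) process with theta_0 = 1, the autocovariance is
  gamma(k) = sigma^2 * sum_{i=0..q-k} theta_i * theta_{i+k},
and rho(k) = gamma(k) / gamma(0). Sigma^2 cancels.
  numerator   = (1)*(-0.739) + (-0.739)*(0.028) = -0.759692.
  denominator = (1)^2 + (-0.739)^2 + (0.028)^2 = 1.546905.
  rho(1) = -0.759692 / 1.546905 = -0.4911.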